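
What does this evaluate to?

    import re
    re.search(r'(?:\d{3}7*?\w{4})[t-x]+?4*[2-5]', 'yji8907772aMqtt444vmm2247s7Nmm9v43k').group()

'8907772aMqtt444'

Pattern: exactly 3 of a digit, then zero or more of the literal '7' (lazy), then exactly 4 of a word character (non-capturing group); then one or more of a character in [t-x] (lazy), then zero or more of the literal '4', then a character in [2-5].
Unlike `match`, `search` isn't anchored — it looks for the pattern anywhere in the string.
The match spans [3:18] → '8907772aMqtt444'.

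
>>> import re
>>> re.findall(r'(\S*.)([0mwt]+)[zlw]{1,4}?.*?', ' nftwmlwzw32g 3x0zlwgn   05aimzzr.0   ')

The pattern matches zero or more of a non-whitespace character, then any character (captured); then one or more of one of [0mwt] (captured); then 1 to 4 of one of [zlw] (lazy), then zero or more of any character (lazy).
A non-greedy quantifier consumes as few characters as it can — just enough that the remainder of the pattern still matches from where it stops; whatever follows it matches normally.
Matches: at [1:9] match 'nftwmlwz', groups = ('nftwml', 'w'); at [14:18] match '3x0z', groups = ('3x', '0'); at [25:31] match '05aimz', groups = ('05ai', 'm').
`findall` packs the 2 group values into a tuple for every match.

[('nftwml', 'w'), ('3x', '0'), ('05ai', 'm')]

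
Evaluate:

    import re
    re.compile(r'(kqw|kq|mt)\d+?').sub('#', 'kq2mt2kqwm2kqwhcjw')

'##kqwm2kqwhcjw'

Each match is replaced by '#'.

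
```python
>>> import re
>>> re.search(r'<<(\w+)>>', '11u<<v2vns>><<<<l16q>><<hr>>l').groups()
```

`re.search` tries every starting position until one works.
The match spans [3:12] → '<<v2vns>>'.
Captured: group 1 = 'v2vns'.

('v2vns',)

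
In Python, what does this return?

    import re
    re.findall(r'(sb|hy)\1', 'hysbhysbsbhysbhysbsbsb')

After group 1 captures some text, `\1` only succeeds where that same text appears again.
With a single group, `findall` returns only what that group captured — 2 items.

['sb', 'sb']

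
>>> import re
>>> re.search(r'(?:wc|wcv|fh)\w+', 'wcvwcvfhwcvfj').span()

The match spans [0:13] → 'wcvwcvfhwcvfj'.

(0, 13)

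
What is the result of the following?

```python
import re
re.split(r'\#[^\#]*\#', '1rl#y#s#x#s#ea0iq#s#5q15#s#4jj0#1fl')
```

['1rl', 's', 's', 's', 's', '1fl']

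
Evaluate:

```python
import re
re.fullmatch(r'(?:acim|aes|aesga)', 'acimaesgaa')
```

None

For `fullmatch`, every character of the input must be accounted for by the pattern.
Here the string isn't matched end-to-end, so the call returns None.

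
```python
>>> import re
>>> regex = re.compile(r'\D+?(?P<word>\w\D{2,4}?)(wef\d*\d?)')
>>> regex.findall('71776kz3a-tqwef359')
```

Pattern: one or more of a non-digit (lazy); then a word character, then 2 to 4 of a non-digit (lazy) (captured as 'word'); then the literal 'wef', then zero or more of a digit, then optionally a digit (captured).
Scanning left to right: at [5:18] match 'kz3a-tqwef359', groups = ('3a-tq', 'wef359').
With 2 capturing groups, `findall` returns a 2-tuple per match.

[('3a-tq', 'wef359')]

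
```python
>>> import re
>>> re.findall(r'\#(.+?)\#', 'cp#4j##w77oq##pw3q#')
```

['4j', 'w77oq', 'pw3q']

The `?` after the quantifier makes it lazy — it takes as little as possible before letting the rest of the pattern try.
Scanning left to right: at [2:6] match '#4j#', group 1 = '4j'; at [6:13] match '#w77oq#', group 1 = 'w77oq'; at [13:19] match '#pw3q#', group 1 = 'pw3q'.
Because there's exactly one group, `findall` drops the full match and keeps group 1 from each hit.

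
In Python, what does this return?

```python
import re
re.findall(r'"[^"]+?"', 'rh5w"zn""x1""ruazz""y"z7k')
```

With no groups in the pattern, `findall` gives back each whole match — 4 here.

['"zn"', '"x1"', '"ruazz"', '"y"']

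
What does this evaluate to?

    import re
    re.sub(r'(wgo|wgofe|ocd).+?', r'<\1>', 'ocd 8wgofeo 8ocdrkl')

'<ocd>8<wgo>eo 8<ocd>kl'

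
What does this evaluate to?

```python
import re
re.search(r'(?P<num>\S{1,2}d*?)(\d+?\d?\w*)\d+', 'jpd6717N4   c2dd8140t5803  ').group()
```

The pattern matches 1 to 2 of a non-whitespace character, then zero or more of the literal 'd' (lazy) (captured as 'num'); then one or more of a digit (lazy), then optionally a digit, then zero or more of a word character (captured); then one or more of a digit.
`re.search` scans for the first position where the pattern succeeds.
The match spans [0:9] → 'jpd6717N4'.
Captured: group 1 = 'jpd', group 2 = '6717N'.

'jpd6717N4'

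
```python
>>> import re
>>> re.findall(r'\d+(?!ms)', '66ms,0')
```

`(?!…)`/`(?<!…)` only lets a position through if the neighbouring text does NOT match; no characters are consumed.
`findall` yields the raw match text (2 of them) because the pattern has no groups.

['6', '0']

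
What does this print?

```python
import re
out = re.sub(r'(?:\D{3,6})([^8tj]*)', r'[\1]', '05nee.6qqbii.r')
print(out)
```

05[6qqbii.r]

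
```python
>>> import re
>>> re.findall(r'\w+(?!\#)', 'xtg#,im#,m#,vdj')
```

The negative lookahead/lookbehind blocks any match where the forbidden context is present.
Walking the string: at [0:2] → 'xt'; at [5:6] → 'i'; at [12:15] → 'vdj'.
With no groups in the pattern, `findall` gives back each whole match — 3 here.

['xt', 'i', 'vdj']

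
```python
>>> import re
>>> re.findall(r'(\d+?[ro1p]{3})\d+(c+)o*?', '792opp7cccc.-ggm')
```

[('792opp', 'cccc')]

This matches one or more of a digit (lazy), then exactly 3 of one of [ro1p] (captured); then one or more of a digit; then one or more of a literal 'c' (captured); then zero or more of a literal 'o' (lazy).
Walking the string: at [0:11] match '792opp7cccc', groups = ('792opp', 'cccc').
2 groups means the one result is a tuple of 2 captured strings — 1 here.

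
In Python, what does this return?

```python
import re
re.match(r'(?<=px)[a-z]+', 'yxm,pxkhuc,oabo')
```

None

The lookaround is zero-width — it requires the adjacent text to match without consuming it, so the asserted text isn't part of the match.
With `match`, the pattern is implicitly anchored at the beginning.
Here the string doesn't start with a match, so the call returns None.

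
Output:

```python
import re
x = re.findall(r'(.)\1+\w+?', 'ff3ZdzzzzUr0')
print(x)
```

['f', 'z']

`\1` has to match the exact text group 1 already captured.
Scanning left to right: at [0:3] match 'ff3', group 1 = 'f'; at [5:10] match 'zzzzU', group 1 = 'z'.
One capturing group, so `findall` returns just the captured substring from each match — 2 in all.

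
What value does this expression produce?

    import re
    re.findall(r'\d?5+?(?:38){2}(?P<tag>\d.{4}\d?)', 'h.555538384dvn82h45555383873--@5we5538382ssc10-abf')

Pattern: optionally a digit, then one or more of a literal '5' (lazy), then the literal '38' repeated 2 times; then a digit, then exactly 4 of any character, then optionally a digit (captured as 'tag').
Matches: at [2:16] match '555538384dvn82', group 1 = '4dvn82'; at [17:32] match '45555383873--@5', group 1 = '73--@5'; at [34:46] match '5538382ssc10', group 1 = '2ssc10'.
With a single group, `findall` returns only what that group captured — 3 items.

['4dvn82', '73--@5', '2ssc10']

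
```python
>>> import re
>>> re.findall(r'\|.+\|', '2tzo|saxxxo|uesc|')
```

['|saxxxo|uesc|']

Matches: at [4:17] → '|saxxxo|uesc|'.
Since nothing is captured, `findall` lists the 1 matched substring directly.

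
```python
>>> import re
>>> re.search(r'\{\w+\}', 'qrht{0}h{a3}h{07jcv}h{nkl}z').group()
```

Unlike `match`, `search` isn't anchored — it looks for the pattern anywhere in the string.
The match spans [4:7] → '{0}'.

'{0}'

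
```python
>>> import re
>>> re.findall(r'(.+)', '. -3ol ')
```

['. -3ol ']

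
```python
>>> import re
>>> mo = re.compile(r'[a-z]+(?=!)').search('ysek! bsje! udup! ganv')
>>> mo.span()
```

(0, 4)

Lookahead/lookbehind check context without consuming it, so the matched span excludes the asserted characters.
`re.search` tries every starting position until one works.
The match spans [0:4] → 'ysek'.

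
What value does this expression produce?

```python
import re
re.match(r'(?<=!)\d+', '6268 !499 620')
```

None

The `(?=…)`/`(?<=…)` assertion just peeks at neighbouring text; it doesn't advance the match position.
`match` is anchored at position 0; if the pattern doesn't fit there, it returns None.
Here the string doesn't start with a match, so the call returns None.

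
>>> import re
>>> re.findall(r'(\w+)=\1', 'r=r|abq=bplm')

The backreference `\1` re-matches whatever the first group consumed, character for character.
Walking the string: at [0:3] match 'r=r', group 1 = 'r'.
One capturing group, so `findall` returns just the captured substring from the one match — 1 in all.

['r']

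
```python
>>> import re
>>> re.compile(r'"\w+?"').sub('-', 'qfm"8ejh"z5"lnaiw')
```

Each match is replaced by '-'.

'qfm-z5"lnaiw'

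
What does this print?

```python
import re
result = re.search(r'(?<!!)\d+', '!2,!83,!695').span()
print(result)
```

(5, 6)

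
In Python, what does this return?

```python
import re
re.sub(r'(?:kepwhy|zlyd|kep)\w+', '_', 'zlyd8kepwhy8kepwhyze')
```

Matches: at [0:20] → 'zlyd8kepwhy8kepwhyze'.
Every occurrence is swapped for '_'.

'_'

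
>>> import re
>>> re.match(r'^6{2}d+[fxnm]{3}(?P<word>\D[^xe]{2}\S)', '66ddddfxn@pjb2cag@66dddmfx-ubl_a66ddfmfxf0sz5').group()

'66ddddfxn@pjb'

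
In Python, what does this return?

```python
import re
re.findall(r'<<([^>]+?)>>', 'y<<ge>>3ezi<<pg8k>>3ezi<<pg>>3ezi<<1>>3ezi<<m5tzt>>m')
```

Scanning left to right: at [1:7] match '<<ge>>', group 1 = 'ge'; at [11:19] match '<<pg8k>>', group 1 = 'pg8k'; at [23:29] match '<<pg>>', group 1 = 'pg'; at [33:38] match '<<1>>', group 1 = '1'; at [42:51] match '<<m5tzt>>', group 1 = 'm5tzt'.
With a single group, `findall` returns only what that group captured — 5 items.

['ge', 'pg8k', 'pg', '1', 'm5tzt']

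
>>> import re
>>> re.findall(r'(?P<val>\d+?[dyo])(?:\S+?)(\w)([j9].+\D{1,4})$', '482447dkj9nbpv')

This matches one or more of a digit (lazy), then one of [dyo] (captured as 'val'); then one or more of a non-whitespace character (lazy) (non-capturing group); then a word character (captured); then one of [j9], then one or more of any character, then 1 to 4 of a non-digit (captured); then anchored at the end.
Walking the string: at [0:14] match '482447dkj9nbpv', groups = ('482447d', 'j', '9nbpv').
Multiple groups make `findall` return tuples — one 3-tuple for the one match.

[('482447d', 'j', '9nbpv')]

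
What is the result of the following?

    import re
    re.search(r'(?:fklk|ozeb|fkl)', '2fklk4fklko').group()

'fklk'

Alternation isn't longest-match — the leftmost alternative that fits at this position is chosen.
Unlike `match`, `search` isn't anchored — it looks for the pattern anywhere in the string.
The match spans [1:5] → 'fklk'.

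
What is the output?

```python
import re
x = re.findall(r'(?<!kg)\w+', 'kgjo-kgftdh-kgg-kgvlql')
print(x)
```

['kgjo', 'kgftdh', 'kgg', 'kgvlql']

The negative lookahead/lookbehind blocks any match where the forbidden context is present.
`findall` yields the raw match text (4 of them) because the pattern has no groups.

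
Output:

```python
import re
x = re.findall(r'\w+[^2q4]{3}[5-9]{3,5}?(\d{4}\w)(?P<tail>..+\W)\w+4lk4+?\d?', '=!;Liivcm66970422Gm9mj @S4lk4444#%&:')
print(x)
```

[('0422G', 'm9mj @')]

Pattern: one or more of a word character, then exactly 3 of any character except [2q4], then 3 to 5 of a character in [5-9] (lazy); then exactly 4 of a digit, then a word character (captured); then any character, then one or more of any character, then a non-word character (captured as 'tail'); then one or more of a word character; then the literal '4lk', then one or more of a literal '4' (lazy), then optionally a digit.
Scanning left to right: at [3:30] match 'Liivcm66970422Gm9mj @S4lk44', groups = ('0422G', 'm9mj @').
With 2 capturing groups, `findall` returns a 2-tuple per match.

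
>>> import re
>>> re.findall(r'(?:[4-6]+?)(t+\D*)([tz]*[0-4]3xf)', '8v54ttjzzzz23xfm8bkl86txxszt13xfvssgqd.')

[('ttjzzzz', '23xf'), ('txxszt', '13xf')]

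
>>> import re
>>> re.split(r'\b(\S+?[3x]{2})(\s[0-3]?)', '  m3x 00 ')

Pattern: a word boundary (`\b`, zero-width); then one or more of a non-whitespace character (lazy), then exactly 2 of one of [3x] (captured); then whitespace, then optionally a character in [0-3] (captured).
`re.split` interleaves the captured-group text with the surrounding fragments.

['  ', 'm3x', ' 0', '0 ']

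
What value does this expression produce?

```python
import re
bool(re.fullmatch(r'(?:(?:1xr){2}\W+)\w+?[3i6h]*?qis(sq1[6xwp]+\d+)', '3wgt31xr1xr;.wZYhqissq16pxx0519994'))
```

False

`re.fullmatch` requires the pattern to consume the entire string.
Here the string isn't matched end-to-end, so the call returns None, and `bool(None)` is False.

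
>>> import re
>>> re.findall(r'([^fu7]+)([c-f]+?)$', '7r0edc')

[('r0ed', 'c')]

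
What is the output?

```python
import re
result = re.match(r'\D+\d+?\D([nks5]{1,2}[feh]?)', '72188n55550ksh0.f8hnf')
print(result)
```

The pattern matches one or more of a non-digit, then one or more of a digit (lazy); then a non-digit; then 1 to 2 of one of [nks5], then optionally one of [feh] (captured).
`re.match` won't scan ahead — the pattern has to work from the very first character.
Here position 0 doesn't satisfy it, so the call returns None.

None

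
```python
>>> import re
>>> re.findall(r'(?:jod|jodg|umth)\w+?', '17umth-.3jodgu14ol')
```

['jodg']

`|` is ordered: at each position the engine commits to the first alternative that works.
Matches: at [9:13] → 'jodg'.
`findall` yields the raw match text (1 of them) because the pattern has no groups.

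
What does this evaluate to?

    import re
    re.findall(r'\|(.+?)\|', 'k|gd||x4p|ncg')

`findall` collects group 1 from each match (2 total).

['gd', 'x4p']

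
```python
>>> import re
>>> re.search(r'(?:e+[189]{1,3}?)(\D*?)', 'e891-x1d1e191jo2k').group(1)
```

''

The match spans [0:2] → 'e8'.
Captured: group 1 = ''.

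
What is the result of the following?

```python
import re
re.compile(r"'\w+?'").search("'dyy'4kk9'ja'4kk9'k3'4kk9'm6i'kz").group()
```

"'dyy'"

The match spans [0:5] → "'dyy'".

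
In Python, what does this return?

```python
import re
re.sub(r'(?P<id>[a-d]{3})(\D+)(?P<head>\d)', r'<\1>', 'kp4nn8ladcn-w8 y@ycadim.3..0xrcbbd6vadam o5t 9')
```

The pattern matches exactly 3 of a character in [a-d] (captured as 'id'); then one or more of a non-digit (captured); then a digit (captured as 'head').
`\1` in the replacement pulls in group 1's text for each match.

'kp4nn8l<adc> y@y<cad>..0xr<cbb>v<ada>t 9'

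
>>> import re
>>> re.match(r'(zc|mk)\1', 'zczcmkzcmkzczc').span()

A backreference is literal: `\1` must see the identical characters the first group matched.
With `match`, the pattern is implicitly anchored at the beginning.
The match spans [0:4] → 'zczc'.
Captured: group 1 = 'zc'.

(0, 4)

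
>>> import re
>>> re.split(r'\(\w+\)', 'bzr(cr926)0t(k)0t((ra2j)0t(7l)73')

Matches to split on: at [3:10] → '(cr926)'; at [12:15] → '(k)'; at [18:24] → '(ra2j)'; at [26:30] → '(7l)'.
`split` removes every match and returns the 5 fragments in between.

['bzr', '0t', '0t(', '0t', '73']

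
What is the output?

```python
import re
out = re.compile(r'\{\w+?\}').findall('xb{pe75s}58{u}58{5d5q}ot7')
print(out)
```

Matches: at [2:9] → '{pe75s}'; at [11:14] → '{u}'; at [16:22] → '{5d5q}'.
With no groups in the pattern, `findall` gives back each whole match — 3 here.

['{pe75s}', '{u}', '{5d5q}']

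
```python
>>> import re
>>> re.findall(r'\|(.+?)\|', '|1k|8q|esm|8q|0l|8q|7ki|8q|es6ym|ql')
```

A `+?`/`*?`/`{m,n}?` starts at its minimum and grows only as far as needed for what follows to match.
Scanning left to right: at [0:4] match '|1k|', group 1 = '1k'; at [6:11] match '|esm|', group 1 = 'esm'; at [13:17] match '|0l|', group 1 = '0l'; at [19:24] match '|7ki|', group 1 = '7ki'; at [26:33] match '|es6ym|', group 1 = 'es6ym'.
Because there's exactly one group, `findall` drops the full match and keeps group 1 from each hit.

['1k', 'esm', '0l', '7ki', 'es6ym']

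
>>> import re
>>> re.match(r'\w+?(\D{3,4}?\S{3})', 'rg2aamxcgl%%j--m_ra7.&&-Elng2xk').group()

`re.match` won't scan ahead — the pattern has to work from the very first character.
The match spans [0:9] → 'rg2aamxcg'.

'rg2aamxcg'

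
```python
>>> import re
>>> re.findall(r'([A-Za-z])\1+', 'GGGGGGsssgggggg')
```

['G', 's', 'g']

A backreference is literal: `\1` must see the identical characters the first group matched.
With a single group, `findall` returns only what that group captured — 3 items.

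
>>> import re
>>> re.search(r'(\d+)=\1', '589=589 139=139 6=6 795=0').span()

`\1` has to match the exact text group 1 already captured.
The match spans [0:7] → '589=589'.

(0, 7)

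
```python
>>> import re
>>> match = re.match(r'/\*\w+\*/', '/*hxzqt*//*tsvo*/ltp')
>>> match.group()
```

'/*hxzqt*/'

`match` is anchored at position 0; if the pattern doesn't fit there, it returns None.
The match spans [0:9] → '/*hxzqt*/'.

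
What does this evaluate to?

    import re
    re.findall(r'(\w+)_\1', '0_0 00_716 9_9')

['0', '9']

`\1` is not a pattern — it's the concrete string captured by group 1, re-applied verbatim.
One capturing group, so `findall` returns just the captured substring from each match — 2 in all.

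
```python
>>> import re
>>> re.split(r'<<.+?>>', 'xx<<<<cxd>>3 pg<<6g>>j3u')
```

Splitting on the pattern gives 3 pieces.

['xx', '3 pg', 'j3u']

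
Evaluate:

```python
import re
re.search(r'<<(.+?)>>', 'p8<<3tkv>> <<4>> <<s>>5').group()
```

'<<3tkv>>'

With the lazy modifier that quantifier settles for the fewest repetitions that let the rest of the pattern succeed (the atoms after it are unaffected and can still be greedy).
`re.search` tries every starting position until one works.
The match spans [2:10] → '<<3tkv>>'.
Captured: group 1 = '3tkv'.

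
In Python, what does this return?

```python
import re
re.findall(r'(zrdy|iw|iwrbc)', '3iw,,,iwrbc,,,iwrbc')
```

The regex engine tests alternatives in the order written; an earlier branch that matches wins even if a later one would match more.
`findall` collects group 1 from each match (3 total).

['iw', 'iw', 'iw']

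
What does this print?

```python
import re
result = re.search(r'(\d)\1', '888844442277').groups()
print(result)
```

The match spans [0:2] → '88'.
Captured: group 1 = '8'.

('8',)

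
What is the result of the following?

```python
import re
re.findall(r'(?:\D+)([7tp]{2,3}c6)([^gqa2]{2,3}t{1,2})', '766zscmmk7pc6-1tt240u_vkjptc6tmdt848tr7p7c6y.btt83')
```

[('7pc6', '-1tt'), ('ptc6', 'tmdt'), ('7p7c6', 'y.btt')]

The pattern matches one or more of a non-digit (non-capturing group); then 2 to 3 of one of [7tp], then the literal 'c6' (captured); then 2 to 3 of any character except [gqa2], then 1 to 2 of the literal 't' (captured).
Scanning left to right: at [3:17] match 'zscmmk7pc6-1tt', groups = ('7pc6', '-1tt'); at [20:33] match 'u_vkjptc6tmdt', groups = ('ptc6', 'tmdt'); at [36:48] match 'tr7p7c6y.btt', groups = ('7p7c6', 'y.btt').
With 2 capturing groups, `findall` returns a 2-tuple per match.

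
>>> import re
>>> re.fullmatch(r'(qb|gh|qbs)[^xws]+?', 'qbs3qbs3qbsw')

`fullmatch` succeeds only if the pattern covers the string from start to end.
Here the string isn't matched end-to-end, so the call returns None.

None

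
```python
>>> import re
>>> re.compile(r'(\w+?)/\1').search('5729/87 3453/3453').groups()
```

The match spans [8:17] → '3453/3453'.
Captured: group 1 = '3453'.

('3453',)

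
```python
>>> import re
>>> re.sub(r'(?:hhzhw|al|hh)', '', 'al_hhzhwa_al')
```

Alternation isn't longest-match — the leftmost alternative that fits at this position is chosen.
Matches: at [0:2] → 'al'; at [3:8] → 'hhzhw'; at [10:12] → 'al'.
Each match is replaced by ''.

'_a_'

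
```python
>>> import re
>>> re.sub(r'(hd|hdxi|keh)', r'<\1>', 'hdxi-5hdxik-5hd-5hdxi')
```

Alternation tries branches left to right and keeps the first one that lets the overall match succeed at that position.
Matches: at [0:2] → 'hd'; at [6:8] → 'hd'; at [13:15] → 'hd'; at [17:19] → 'hd'.
Each match is replaced using the text its own group 1 captured.

'<hd>xi-5<hd>xik-5<hd>-5<hd>xi'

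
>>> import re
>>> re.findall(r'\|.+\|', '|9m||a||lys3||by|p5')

['|9m||a||lys3||by|']

Matches: at [0:17] → '|9m||a||lys3||by|'.
With no groups in the pattern, `findall` gives back each whole match — 1 here.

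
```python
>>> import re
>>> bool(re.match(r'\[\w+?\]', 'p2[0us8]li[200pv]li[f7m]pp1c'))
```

False

`re.match` only tries the pattern at the start of the string.
Here the string doesn't start with a match, so the call returns None, and `bool(None)` is False.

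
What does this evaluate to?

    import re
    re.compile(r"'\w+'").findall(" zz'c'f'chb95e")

Since nothing is captured, `findall` lists the 1 matched substring directly.

["'c'"]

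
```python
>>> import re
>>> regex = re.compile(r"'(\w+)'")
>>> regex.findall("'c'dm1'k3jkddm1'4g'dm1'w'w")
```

['c', 'k3jkddm1', 'dm1']

Walking the string: at [0:3] match "'c'", group 1 = 'c'; at [6:16] match "'k3jkddm1'", group 1 = 'k3jkddm1'; at [18:23] match "'dm1'", group 1 = 'dm1'.
Because there's exactly one group, `findall` drops the full match and keeps group 1 from each hit.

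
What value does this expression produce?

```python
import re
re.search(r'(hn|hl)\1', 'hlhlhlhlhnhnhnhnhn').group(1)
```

'hl'

`\1` is not a pattern — it's the concrete string captured by group 1, re-applied verbatim.
`search` walks the string left to right and returns the first match it finds.
The match spans [0:4] → 'hlhl'.
Captured: group 1 = 'hl'.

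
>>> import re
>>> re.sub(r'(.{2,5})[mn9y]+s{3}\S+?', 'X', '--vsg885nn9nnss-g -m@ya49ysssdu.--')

'--vsg885nn9nnss-g -Xu.--'

Pattern: 2 to 5 of any character (captured); then one or more of one of [mn9y], then exactly 3 of a literal 's'; then one or more of a non-whitespace character (lazy).
Lazy quantifiers expand one character at a time until the remainder of the pattern can match.
Matches: at [19:30] → 'm@ya49ysssd'.
`sub` substitutes 'X' at each match site.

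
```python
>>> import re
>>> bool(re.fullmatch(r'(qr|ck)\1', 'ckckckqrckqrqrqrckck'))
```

False

The backreference `\1` re-matches whatever the first group consumed, character for character.
For `fullmatch`, every character of the input must be accounted for by the pattern.
Here the string isn't matched end-to-end, so the call returns None, and `bool(None)` is False.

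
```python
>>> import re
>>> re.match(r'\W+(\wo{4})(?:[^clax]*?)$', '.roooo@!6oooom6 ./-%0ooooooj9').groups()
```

('roooo',)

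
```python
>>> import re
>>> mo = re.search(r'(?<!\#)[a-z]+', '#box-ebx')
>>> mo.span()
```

(2, 4)

`(?!…)`/`(?<!…)` only lets a position through if the neighbouring text does NOT match; no characters are consumed.
The match spans [2:4] → 'ox'.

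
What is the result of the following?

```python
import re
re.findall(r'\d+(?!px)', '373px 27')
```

A negative assertion filters positions out without eating any characters.
`findall` yields the raw match text (2 of them) because the pattern has no groups.

['37', '27']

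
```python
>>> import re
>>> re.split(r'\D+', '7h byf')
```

The pattern matches one or more of a non-digit.
Matches to split on: at [1:6] → 'h byf'.
`split` removes every match and returns the 2 fragments in between.

['7', '']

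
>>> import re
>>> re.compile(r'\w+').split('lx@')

['', '@']

The pattern matches one or more of a word character.
Matches to split on: at [0:2] → 'lx'.
Splitting on the pattern gives 2 pieces.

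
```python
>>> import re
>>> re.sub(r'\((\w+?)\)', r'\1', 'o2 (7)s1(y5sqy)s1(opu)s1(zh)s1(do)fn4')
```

'o2 7s1y5sqys1opus1zhs1dofn4'

The replacement refers to a captured group, so each match is rewritten using its own captured text.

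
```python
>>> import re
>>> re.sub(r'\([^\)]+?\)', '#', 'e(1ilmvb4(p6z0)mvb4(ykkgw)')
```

'e#mvb4#'

Matches: at [1:15] → '(1ilmvb4(p6z0)'; at [19:26] → '(ykkgw)'.
Each match is replaced by '#'.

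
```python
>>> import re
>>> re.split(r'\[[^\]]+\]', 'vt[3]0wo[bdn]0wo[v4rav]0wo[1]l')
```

['vt', '0wo', '0wo', '0wo', 'l']

Matches to split on: at [2:5] → '[3]'; at [8:13] → '[bdn]'; at [16:23] → '[v4rav]'; at [26:29] → '[1]'.
`split` removes every match and returns the 5 fragments in between.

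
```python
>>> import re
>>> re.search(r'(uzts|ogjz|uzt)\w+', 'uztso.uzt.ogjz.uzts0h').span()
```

(0, 5)

`search` walks the string left to right and returns the first match it finds.
The match spans [0:5] → 'uztso'.
Captured: group 1 = 'uzts'.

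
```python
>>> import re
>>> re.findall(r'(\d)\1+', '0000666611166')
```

['0', '6', '1', '6']

A backreference is literal: `\1` must see the identical characters the first group matched.
One capturing group, so `findall` returns just the captured substring from each match — 4 in all.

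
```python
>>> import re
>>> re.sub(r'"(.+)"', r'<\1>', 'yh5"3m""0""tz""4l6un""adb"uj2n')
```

'yh5<3m""0""tz""4l6un""adb>uj2n'

Matches: at [3:26] → '"3m""0""tz""4l6un""adb"'.
The replacement refers to a captured group, so each match is rewritten using its own captured text.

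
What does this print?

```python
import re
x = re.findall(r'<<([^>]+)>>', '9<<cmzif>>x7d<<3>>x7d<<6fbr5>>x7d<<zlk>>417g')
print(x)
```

Walking the string: at [1:10] match '<<cmzif>>', group 1 = 'cmzif'; at [13:18] match '<<3>>', group 1 = '3'; at [21:30] match '<<6fbr5>>', group 1 = '6fbr5'; at [33:40] match '<<zlk>>', group 1 = 'zlk'.
`findall` collects group 1 from each match (4 total).

['cmzif', '3', '6fbr5', 'zlk']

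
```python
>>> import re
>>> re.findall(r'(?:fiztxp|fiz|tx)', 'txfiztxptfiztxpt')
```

Branches in `(...|...)` are attempted left-to-right; the first branch that allows the whole pattern to succeed is taken.
Matches: at [0:2] → 'tx'; at [2:8] → 'fiztxp'; at [9:15] → 'fiztxp'.
Since nothing is captured, `findall` lists the 3 matched substrings directly.

['tx', 'fiztxp', 'fiztxp']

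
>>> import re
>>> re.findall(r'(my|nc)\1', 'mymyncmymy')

['my', 'my']

`\1` is not a pattern — it's the concrete string captured by group 1, re-applied verbatim.
Scanning left to right: at [0:4] match 'mymy', group 1 = 'my'; at [6:10] match 'mymy', group 1 = 'my'.
Because there's exactly one group, `findall` drops the full match and keeps group 1 from each hit.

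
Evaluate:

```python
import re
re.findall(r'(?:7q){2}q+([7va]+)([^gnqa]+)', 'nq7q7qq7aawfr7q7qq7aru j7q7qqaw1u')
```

Pattern: the literal '7q' repeated 2 times, then one or more of the literal 'q'; then one or more of one of [7va] (captured); then one or more of any character except [gnqa] (captured).
Scanning left to right: at [2:14] match '7q7qq7aawfr7', groups = ('7aa', 'wfr7'); at [24:33] match '7q7qqaw1u', groups = ('a', 'w1u').
With 2 capturing groups, `findall` returns a 2-tuple per match.

[('7aa', 'wfr7'), ('a', 'w1u')]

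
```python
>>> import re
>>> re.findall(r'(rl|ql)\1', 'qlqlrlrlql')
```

['ql', 'rl']

`\1` is not a pattern — it's the concrete string captured by group 1, re-applied verbatim.
Walking the string: at [0:4] match 'qlql', group 1 = 'ql'; at [4:8] match 'rlrl', group 1 = 'rl'.
`findall` collects group 1 from each match (2 total).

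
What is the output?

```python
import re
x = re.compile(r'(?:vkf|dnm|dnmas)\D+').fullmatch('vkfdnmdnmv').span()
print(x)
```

(0, 10)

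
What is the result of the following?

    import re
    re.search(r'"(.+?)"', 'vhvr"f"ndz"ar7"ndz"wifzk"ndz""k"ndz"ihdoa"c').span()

(4, 7)

Lazy quantifiers expand one character at a time until the remainder of the pattern can match.
The match spans [4:7] → '"f"'.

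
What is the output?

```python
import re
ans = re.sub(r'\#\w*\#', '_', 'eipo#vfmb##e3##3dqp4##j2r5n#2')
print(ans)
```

Each match is replaced by '_'.

eipo____2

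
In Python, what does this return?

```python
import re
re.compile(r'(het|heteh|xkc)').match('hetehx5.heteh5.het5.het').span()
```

`re.match` only tries the pattern at the start of the string.
The match spans [0:3] → 'het'.

(0, 3)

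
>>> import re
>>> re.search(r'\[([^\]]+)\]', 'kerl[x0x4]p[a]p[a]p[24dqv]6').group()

'[x0x4]'

The match spans [4:10] → '[x0x4]'.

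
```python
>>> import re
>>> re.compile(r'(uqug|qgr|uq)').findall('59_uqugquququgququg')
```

Alternation isn't longest-match — the leftmost alternative that fits at this position is chosen.
Matches: at [3:7] match 'uqug', group 1 = 'uqug'; at [8:10] match 'uq', group 1 = 'uq'; at [10:14] match 'uqug', group 1 = 'uqug'; at [15:19] match 'uqug', group 1 = 'uqug'.
`findall` collects group 1 from each match (4 total).

['uqug', 'uq', 'uqug', 'uqug']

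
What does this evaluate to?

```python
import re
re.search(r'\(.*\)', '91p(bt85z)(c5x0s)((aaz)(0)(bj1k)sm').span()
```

Unlike `match`, `search` isn't anchored — it looks for the pattern anywhere in the string.
The match spans [3:32] → '(bt85z)(c5x0s)((aaz)(0)(bj1k)'.

(3, 32)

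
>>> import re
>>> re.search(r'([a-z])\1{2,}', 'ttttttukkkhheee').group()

The backreference `\1` re-matches whatever the first group consumed, character for character.
Unlike `match`, `search` isn't anchored — it looks for the pattern anywhere in the string.
The match spans [0:6] → 'tttttt'.
Captured: group 1 = 't'.

'tttttt'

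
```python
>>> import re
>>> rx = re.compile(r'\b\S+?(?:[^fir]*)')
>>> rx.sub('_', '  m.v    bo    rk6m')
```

`sub` substitutes '_' at each match site.

'  __'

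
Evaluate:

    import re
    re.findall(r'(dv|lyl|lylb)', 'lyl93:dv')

One capturing group, so `findall` returns just the captured substring from each match — 2 in all.

['lyl', 'dv']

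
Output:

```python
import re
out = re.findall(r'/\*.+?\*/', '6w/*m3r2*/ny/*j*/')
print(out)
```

['/*m3r2*/', '/*j*/']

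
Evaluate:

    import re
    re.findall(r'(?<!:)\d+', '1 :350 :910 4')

A negative assertion filters positions out without eating any characters.
Walking the string: at [0:1] → '1'; at [4:6] → '50'; at [9:11] → '10'; at [12:13] → '4'.
Since nothing is captured, `findall` lists the 4 matched substrings directly.

['1', '50', '10', '4']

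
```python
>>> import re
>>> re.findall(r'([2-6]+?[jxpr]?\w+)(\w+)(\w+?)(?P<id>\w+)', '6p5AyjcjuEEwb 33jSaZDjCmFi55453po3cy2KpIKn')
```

[('6p5AyjcjuE', 'E', 'w', 'b'), ('33jSaZDjCmFi55453po3cy2Kp', 'I', 'K', 'n')]

Pattern: one or more of a character in [2-6] (lazy), then optionally one of [jxpr], then one or more of a word character (captured); then one or more of a word character (captured); then one or more of a word character (lazy) (captured); then one or more of a word character (captured as 'id').
Multiple groups make `findall` return tuples — one 4-tuple for each match.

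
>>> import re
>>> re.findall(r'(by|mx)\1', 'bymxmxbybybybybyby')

After group 1 captures some text, `\1` only succeeds where that same text appears again.
Matches: at [2:6] match 'mxmx', group 1 = 'mx'; at [6:10] match 'byby', group 1 = 'by'; at [10:14] match 'byby', group 1 = 'by'; at [14:18] match 'byby', group 1 = 'by'.
One capturing group, so `findall` returns just the captured substring from each match — 4 in all.

['mx', 'by', 'by', 'by']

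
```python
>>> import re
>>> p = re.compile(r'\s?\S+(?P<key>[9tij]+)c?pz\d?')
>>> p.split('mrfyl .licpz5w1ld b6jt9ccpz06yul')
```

`re.split` interleaves the captured-group text with the surrounding fragments.

['mrfyl', 'i', 'w1ld b6jt9ccpz06yul']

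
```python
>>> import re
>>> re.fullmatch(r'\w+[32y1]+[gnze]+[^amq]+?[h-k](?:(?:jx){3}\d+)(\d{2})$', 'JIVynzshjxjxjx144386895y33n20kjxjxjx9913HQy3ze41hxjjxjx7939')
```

`re.fullmatch` requires the pattern to consume the entire string.
Here there's no way to consume every character, so the call returns None.

None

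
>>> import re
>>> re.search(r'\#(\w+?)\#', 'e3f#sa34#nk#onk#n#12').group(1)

Unlike `match`, `search` isn't anchored — it looks for the pattern anywhere in the string.
The match spans [3:9] → '#sa34#'.
Captured: group 1 = 'sa34'.

'sa34'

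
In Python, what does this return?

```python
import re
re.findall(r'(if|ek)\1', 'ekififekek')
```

`\1` has to match the exact text group 1 already captured.
One capturing group, so `findall` returns just the captured substring from each match — 2 in all.

['if', 'ek']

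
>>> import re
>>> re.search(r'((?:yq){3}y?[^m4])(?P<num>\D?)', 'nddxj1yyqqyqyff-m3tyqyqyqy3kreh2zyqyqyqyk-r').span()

Pattern: the literal 'yq' repeated 3 times, then optionally a literal 'y', then any character except [m4] (captured); then optionally a non-digit (captured as 'num').
`re.search` scans for the first position where the pattern succeeds.
The match spans [19:28] → 'yqyqyqy3k'.
Captured: group 1 = 'yqyqyqy3', group 2 = 'k'.

(19, 28)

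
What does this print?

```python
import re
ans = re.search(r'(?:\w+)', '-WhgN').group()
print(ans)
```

WhgN

This matches one or more of a word character (non-capturing group).
The match spans [1:5] → 'WhgN'.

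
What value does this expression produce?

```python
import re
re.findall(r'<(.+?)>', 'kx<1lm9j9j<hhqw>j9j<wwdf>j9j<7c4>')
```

Lazy quantifiers expand one character at a time until the remainder of the pattern can match.
Scanning left to right: at [2:16] match '<1lm9j9j<hhqw>', group 1 = '1lm9j9j<hhqw'; at [19:25] match '<wwdf>', group 1 = 'wwdf'; at [28:33] match '<7c4>', group 1 = '7c4'.
Because there's exactly one group, `findall` drops the full match and keeps group 1 from each hit.

['1lm9j9j<hhqw', 'wwdf', '7c4']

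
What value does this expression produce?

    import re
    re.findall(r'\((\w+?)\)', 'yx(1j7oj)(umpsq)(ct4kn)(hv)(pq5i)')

Walking the string: at [2:9] match '(1j7oj)', group 1 = '1j7oj'; at [9:16] match '(umpsq)', group 1 = 'umpsq'; at [16:23] match '(ct4kn)', group 1 = 'ct4kn'; at [23:27] match '(hv)', group 1 = 'hv'; at [27:33] match '(pq5i)', group 1 = 'pq5i'.
Because there's exactly one group, `findall` drops the full match and keeps group 1 from each hit.

['1j7oj', 'umpsq', 'ct4kn', 'hv', 'pq5i']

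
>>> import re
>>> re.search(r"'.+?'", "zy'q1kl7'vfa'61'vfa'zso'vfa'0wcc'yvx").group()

"'q1kl7'"

A `+?`/`*?`/`{m,n}?` starts at its minimum and grows only as far as needed for what follows to match.
`search` walks the string left to right and returns the first match it finds.
The match spans [2:9] → "'q1kl7'".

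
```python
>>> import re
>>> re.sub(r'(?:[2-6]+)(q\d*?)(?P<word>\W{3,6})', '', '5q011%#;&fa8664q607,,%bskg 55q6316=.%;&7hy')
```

Every occurrence is swapped for ''.

'fa8bskg 7hy'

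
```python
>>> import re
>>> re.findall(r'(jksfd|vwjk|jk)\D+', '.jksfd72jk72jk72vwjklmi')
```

['jk', 'vwjk']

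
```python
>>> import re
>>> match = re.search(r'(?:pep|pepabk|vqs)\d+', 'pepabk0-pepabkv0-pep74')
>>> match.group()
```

`re.search` tries every starting position until one works.
The match spans [0:7] → 'pepabk0'.

'pepabk0'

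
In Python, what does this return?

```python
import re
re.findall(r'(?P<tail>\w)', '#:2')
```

['2']

This matches a word character (captured as 'tail').
Walking the string: at [2:3] match '2', group 1 = '2'.
One capturing group, so `findall` returns just the captured substring from the one match — 1 in all.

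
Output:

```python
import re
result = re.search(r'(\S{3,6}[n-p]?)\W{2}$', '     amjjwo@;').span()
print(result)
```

(5, 13)

The match spans [5:13] → 'amjjwo@;'.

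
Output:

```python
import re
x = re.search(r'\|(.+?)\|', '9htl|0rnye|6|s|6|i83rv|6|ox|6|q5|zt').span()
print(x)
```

Lazy quantifiers expand one character at a time until the remainder of the pattern can match.
Unlike `match`, `search` isn't anchored — it looks for the pattern anywhere in the string.
The match spans [4:11] → '|0rnye|'.
Captured: group 1 = '0rnye'.

(4, 11)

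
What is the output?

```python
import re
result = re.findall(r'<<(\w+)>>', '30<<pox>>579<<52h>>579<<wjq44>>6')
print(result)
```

['pox', '52h', 'wjq44']

Walking the string: at [2:9] match '<<pox>>', group 1 = 'pox'; at [12:19] match '<<52h>>', group 1 = '52h'; at [22:31] match '<<wjq44>>', group 1 = 'wjq44'.
`findall` collects group 1 from each match (3 total).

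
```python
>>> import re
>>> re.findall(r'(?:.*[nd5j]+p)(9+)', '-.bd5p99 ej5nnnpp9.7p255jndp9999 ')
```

['9999']

The pattern matches zero or more of any character, then one or more of one of [nd5j], then the literal 'p' (non-capturing group); then one or more of a literal '9' (captured).
Because there's exactly one group, `findall` drops the full match and keeps group 1 from the one hit.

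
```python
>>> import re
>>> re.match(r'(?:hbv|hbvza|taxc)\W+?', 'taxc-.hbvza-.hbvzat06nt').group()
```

'taxc-'

`re.match` won't scan ahead — the pattern has to work from the very first character.
The match spans [0:5] → 'taxc-'.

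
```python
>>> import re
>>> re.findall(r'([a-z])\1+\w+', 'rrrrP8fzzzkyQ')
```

`\1` is not a pattern — it's the concrete string captured by group 1, re-applied verbatim.
Scanning left to right: at [0:13] match 'rrrrP8fzzzkyQ', group 1 = 'r'.
Because there's exactly one group, `findall` drops the full match and keeps group 1 from the one hit.

['r']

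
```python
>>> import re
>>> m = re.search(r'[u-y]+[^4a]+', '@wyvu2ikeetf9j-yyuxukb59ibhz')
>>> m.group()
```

The match spans [1:28] → 'wyvu2ikeetf9j-yyuxukb59ibhz'.

'wyvu2ikeetf9j-yyuxukb59ibhz'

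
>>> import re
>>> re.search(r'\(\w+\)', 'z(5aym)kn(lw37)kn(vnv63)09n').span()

(1, 7)

The match spans [1:7] → '(5aym)'.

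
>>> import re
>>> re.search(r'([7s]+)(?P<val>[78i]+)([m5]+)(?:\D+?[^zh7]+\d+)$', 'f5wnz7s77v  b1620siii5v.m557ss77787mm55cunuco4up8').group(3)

'mm55'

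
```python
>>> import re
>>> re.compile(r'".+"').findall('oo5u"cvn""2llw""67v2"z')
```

['"cvn""2llw""67v2"']

Matches: at [4:21] → '"cvn""2llw""67v2"'.
With no groups in the pattern, `findall` gives back each whole match — 1 here.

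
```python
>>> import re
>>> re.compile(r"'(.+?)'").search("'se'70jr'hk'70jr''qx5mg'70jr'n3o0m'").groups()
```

('se',)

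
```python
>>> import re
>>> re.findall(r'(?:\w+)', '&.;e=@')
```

['e']

With no groups in the pattern, `findall` gives back each whole match — 1 here.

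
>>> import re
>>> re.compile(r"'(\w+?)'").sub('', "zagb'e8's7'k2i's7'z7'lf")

'zagbs7s7lf'

Matches: at [4:8] → "'e8'"; at [10:15] → "'k2i'"; at [17:21] → "'z7'".
`sub` substitutes '' at each match site.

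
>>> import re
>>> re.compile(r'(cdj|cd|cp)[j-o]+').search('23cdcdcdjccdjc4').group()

'cdj'

The match spans [6:9] → 'cdj'.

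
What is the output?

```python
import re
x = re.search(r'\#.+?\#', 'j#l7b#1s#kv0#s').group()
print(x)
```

#l7b#

A `+?`/`*?`/`{m,n}?` starts at its minimum and grows only as far as needed for what follows to match.
The match spans [1:6] → '#l7b#'.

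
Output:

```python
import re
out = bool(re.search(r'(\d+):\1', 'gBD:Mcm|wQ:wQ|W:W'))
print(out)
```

False

The backreference `\1` re-matches whatever the first group consumed, character for character.
`re.search` scans for the first position where the pattern succeeds.
Here the pattern never matches, so the call returns None, and `bool(None)` is False.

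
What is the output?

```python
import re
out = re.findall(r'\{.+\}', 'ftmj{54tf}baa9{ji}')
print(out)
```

['{54tf}baa9{ji}']

Matches: at [4:18] → '{54tf}baa9{ji}'.
With no groups in the pattern, `findall` gives back each whole match — 1 here.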